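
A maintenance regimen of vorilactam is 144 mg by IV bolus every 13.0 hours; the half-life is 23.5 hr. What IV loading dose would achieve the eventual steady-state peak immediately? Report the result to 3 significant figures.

452 mg

k = ln 2 / 23.5 = 0.02950 hr⁻¹
Accumulation ratio R = 1 / (1 − e^(−kτ)) = 1 / (1 − e^(−0.02950×13.0)) = 1 / (1 − 0.6815) = 3.140
Loading dose = maintenance dose × R = 144 × 3.140 ≈ 452 mg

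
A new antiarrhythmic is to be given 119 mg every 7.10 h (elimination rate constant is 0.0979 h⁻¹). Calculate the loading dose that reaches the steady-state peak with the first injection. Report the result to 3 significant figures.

Accumulation ratio R = 1 / (1 − e^(−kτ)) = 1 / (1 − e^(−0.09790×7.10)) = 1 / (1 − 0.4990) = 1.996
Loading dose = maintenance dose × R = 119 × 1.996 ≈ 238 mg

238 mg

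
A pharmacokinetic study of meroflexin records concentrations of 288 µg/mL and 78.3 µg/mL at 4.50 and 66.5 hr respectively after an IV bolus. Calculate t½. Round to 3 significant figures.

k = ln(C₁/C₂) / (t₂ − t₁) = ln(288/78.3) / (66.5 − 4.50)
  = 1.302 / 62.00 = 0.02101 hr⁻¹
t½ = ln 2 / k = ln 2 / 0.02101 ≈ 33.0 hours

33.0 hours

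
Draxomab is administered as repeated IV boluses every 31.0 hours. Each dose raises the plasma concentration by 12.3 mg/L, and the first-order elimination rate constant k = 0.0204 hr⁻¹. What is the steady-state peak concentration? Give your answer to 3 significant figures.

Fraction remaining after one interval: e^(−kτ) = e^(−0.02040 × 31.0) = 0.5313
R = 1 / (1 − 0.5313) = 2.134
Css,max = 12.3 × 2.134 ≈ 26.2 mg/L

26.2 mg/L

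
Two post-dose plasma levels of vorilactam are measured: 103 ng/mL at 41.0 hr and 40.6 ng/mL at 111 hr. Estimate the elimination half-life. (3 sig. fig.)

52.1 hours

k = ln(C₁/C₂) / (t₂ − t₁) = ln(103/40.6) / (111 − 41.0)
  = 0.9310 / 70.00 = 0.01330 hr⁻¹
t½ = ln 2 / k = ln 2 / 0.01330 ≈ 52.1 hours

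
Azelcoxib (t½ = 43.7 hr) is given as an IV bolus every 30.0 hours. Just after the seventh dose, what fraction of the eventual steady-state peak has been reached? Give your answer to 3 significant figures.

0.964

k = ln 2 / 43.7 = 0.01586 hr⁻¹
f_n = 1 − e^(−nkτ) = 1 − e^(−7 × 0.01586 × 30.0) = 1 − e^(−3.331) = 1 − 0.03576 ≈ 0.964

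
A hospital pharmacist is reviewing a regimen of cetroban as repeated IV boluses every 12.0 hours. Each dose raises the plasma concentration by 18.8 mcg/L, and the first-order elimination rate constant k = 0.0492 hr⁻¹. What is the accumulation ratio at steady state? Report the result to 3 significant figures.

Fraction remaining after one interval: e^(−kτ) = e^(−0.04920 × 12.0) = 0.5541
R = 1 / (1 − 0.5541) = 1 / 0.4459 ≈ 2.24

2.24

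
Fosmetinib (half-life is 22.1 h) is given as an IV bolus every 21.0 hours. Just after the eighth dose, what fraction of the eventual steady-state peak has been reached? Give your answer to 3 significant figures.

0.995

k = ln 2 / 22.1 = 0.03136 h⁻¹
f_n = 1 − e^(−nkτ) = 1 − e^(−8 × 0.03136 × 21.0) = 1 − e^(−5.269) = 1 − 0.005148 ≈ 0.995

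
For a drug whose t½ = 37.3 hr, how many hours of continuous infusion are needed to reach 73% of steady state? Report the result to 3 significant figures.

70.5 hours

k = ln 2 / 37.3 = 0.01858 hr⁻¹
f = 1 − e^(−kt)  ⇒  t = −ln(1 − f) / k
t = −ln(1 − 0.73) / 0.01858 = 1.309 / 0.01858 ≈ 70.5 hours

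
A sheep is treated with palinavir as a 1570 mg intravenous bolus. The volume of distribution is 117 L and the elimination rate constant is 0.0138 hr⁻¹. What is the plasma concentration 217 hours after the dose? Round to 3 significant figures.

0.672 mg/L

C₀ = dose / V = 1570 / 117 = 13.42 mg/L
C(t) = C₀ e^(−kt) = 13.42 × e^(−0.01380 × 217) = 13.42 × e^(−2.995) = 13.42 × 0.05006 ≈ 0.672 mg/L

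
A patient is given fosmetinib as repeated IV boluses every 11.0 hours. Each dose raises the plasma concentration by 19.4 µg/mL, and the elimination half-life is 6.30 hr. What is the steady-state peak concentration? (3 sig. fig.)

k = ln 2 / 6.30 = 0.1100 hr⁻¹
Fraction remaining after one interval: e^(−kτ) = e^(−0.1100 × 11.0) = 0.2981
R = 1 / (1 − 0.2981) = 1.425
Css,max = 19.4 × 1.425 ≈ 27.6 µg/mL

27.6 µg/mL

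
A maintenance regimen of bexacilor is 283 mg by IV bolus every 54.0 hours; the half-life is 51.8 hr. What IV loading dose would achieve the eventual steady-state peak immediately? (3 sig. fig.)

550 mg

k = ln 2 / 51.8 = 0.01338 hr⁻¹
Accumulation ratio R = 1 / (1 − e^(−kτ)) = 1 / (1 − e^(−0.01338×54.0)) = 1 / (1 − 0.4855) = 1.944
Loading dose = maintenance dose × R = 283 × 1.944 ≈ 550 mg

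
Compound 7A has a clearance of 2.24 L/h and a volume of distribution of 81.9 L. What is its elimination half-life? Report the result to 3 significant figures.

k = CL / V = 2.24 / 81.9 = 0.02735 h⁻¹
t½ = ln 2 / k = ln 2 / 0.02735 ≈ 25.3 hours

25.3 hours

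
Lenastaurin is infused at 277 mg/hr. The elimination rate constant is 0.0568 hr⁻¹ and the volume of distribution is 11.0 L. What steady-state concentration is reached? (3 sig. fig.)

443 mg/L

CL = k · V = 0.0568 × 11.0 = 0.6248 L/hr
Css = rate / CL = 277 / 0.6248 ≈ 443 mg/L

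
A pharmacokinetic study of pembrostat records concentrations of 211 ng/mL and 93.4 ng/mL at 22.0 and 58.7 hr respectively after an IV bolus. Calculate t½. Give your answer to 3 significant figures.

31.2 hours

k = ln(C₁/C₂) / (t₂ − t₁) = ln(211/93.4) / (58.7 − 22.0)
  = 0.8150 / 36.70 = 0.02221 hr⁻¹
t½ = ln 2 / k = ln 2 / 0.02221 ≈ 31.2 hours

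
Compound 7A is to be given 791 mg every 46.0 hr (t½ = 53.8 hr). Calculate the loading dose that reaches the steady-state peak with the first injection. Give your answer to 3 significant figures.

k = ln 2 / 53.8 = 0.01288 hr⁻¹
Accumulation ratio R = 1 / (1 − e^(−kτ)) = 1 / (1 − e^(−0.01288×46.0)) = 1 / (1 − 0.5529) = 2.236
Loading dose = maintenance dose × R = 791 × 2.236 ≈ 1770 mg

1770 mg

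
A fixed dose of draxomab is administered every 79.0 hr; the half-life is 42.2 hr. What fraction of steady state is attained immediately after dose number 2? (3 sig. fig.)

k = ln 2 / 42.2 = 0.01643 hr⁻¹
f_n = 1 − e^(−nkτ) = 1 − e^(−2 × 0.01643 × 79.0) = 1 − e^(−2.595) = 1 − 0.07463 ≈ 0.925

0.925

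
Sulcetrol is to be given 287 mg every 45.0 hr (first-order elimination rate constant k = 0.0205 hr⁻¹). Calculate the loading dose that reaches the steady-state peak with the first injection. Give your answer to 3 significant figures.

Accumulation ratio R = 1 / (1 − e^(−kτ)) = 1 / (1 − e^(−0.02050×45.0)) = 1 / (1 − 0.3975) = 1.660
Loading dose = maintenance dose × R = 287 × 1.660 ≈ 476 mg

476 mg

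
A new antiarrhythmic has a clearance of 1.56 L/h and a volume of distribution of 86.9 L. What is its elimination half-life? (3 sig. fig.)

k = CL / V = 1.56 / 86.9 = 0.01795 h⁻¹
t½ = ln 2 / k = ln 2 / 0.01795 ≈ 38.6 hours

38.6 hours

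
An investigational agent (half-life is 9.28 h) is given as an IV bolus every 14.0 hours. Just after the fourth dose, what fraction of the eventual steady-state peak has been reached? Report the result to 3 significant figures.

k = ln 2 / 9.28 = 0.07469 h⁻¹
f_n = 1 − e^(−nkτ) = 1 − e^(−4 × 0.07469 × 14.0) = 1 − e^(−4.183) = 1 − 0.01526 ≈ 0.985

0.985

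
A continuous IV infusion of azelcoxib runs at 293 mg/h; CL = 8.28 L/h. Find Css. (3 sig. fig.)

Css = infusion rate / CL = 293 / 8.28 ≈ 35.4 µg/mL

35.4 µg/mL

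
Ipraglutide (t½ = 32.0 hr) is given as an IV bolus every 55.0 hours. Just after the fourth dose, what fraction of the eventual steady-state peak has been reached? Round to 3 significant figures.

0.991

k = ln 2 / 32.0 = 0.02166 hr⁻¹
f_n = 1 − e^(−nkτ) = 1 − e^(−4 × 0.02166 × 55.0) = 1 − e^(−4.765) = 1 − 0.008520 ≈ 0.991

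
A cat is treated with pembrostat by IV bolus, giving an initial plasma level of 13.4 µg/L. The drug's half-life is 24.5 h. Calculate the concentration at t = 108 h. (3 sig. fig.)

k = ln 2 / 24.5 = 0.02829 h⁻¹
C(t) = C₀ e^(−kt) = 13.4 × e^(−0.02829 × 108) = 13.4 × e^(−3.056) = 13.4 × 0.04710 ≈ 0.631 µg/L

0.631 µg/L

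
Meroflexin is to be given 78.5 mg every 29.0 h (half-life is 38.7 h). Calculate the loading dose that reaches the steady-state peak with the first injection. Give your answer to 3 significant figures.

194 mg

k = ln 2 / 38.7 = 0.01791 h⁻¹
Accumulation ratio R = 1 / (1 − e^(−kτ)) = 1 / (1 − e^(−0.01791×29.0)) = 1 / (1 − 0.5949) = 2.468
Loading dose = maintenance dose × R = 78.5 × 2.468 ≈ 194 mg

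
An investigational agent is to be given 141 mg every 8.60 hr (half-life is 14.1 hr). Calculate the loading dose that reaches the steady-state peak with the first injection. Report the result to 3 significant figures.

k = ln 2 / 14.1 = 0.04916 hr⁻¹
Accumulation ratio R = 1 / (1 − e^(−kτ)) = 1 / (1 − e^(−0.04916×8.60)) = 1 / (1 − 0.6552) = 2.900
Loading dose = maintenance dose × R = 141 × 2.900 ≈ 409 mg

409 mg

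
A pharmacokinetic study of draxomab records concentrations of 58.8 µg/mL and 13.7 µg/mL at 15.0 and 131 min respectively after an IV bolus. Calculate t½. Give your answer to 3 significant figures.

55.2 minutes

k = ln(C₁/C₂) / (t₂ − t₁) = ln(58.8/13.7) / (131 − 15.0)
  = 1.457 / 116.0 = 0.01256 min⁻¹
t½ = ln 2 / k = ln 2 / 0.01256 ≈ 55.2 minutes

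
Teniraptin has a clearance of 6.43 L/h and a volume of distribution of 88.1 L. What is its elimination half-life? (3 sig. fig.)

k = CL / V = 6.43 / 88.1 = 0.07299 h⁻¹
t½ = ln 2 / k = ln 2 / 0.07299 ≈ 9.50 hours

9.50 hours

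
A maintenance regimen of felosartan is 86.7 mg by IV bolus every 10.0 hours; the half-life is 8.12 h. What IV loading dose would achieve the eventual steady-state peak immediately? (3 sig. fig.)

k = ln 2 / 8.12 = 0.08536 h⁻¹
Accumulation ratio R = 1 / (1 − e^(−kτ)) = 1 / (1 − e^(−0.08536×10.0)) = 1 / (1 − 0.4259) = 1.742
Loading dose = maintenance dose × R = 86.7 × 1.742 ≈ 151 mg

151 mg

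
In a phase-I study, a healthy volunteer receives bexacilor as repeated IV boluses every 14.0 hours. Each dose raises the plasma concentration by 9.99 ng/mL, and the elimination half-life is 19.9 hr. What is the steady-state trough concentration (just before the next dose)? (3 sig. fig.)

k = ln 2 / 19.9 = 0.03483 hr⁻¹
Fraction remaining after one interval: e^(−kτ) = e^(−0.03483 × 14.0) = 0.6141
R = 1 / (1 − 0.6141) = 2.591
Css,max = 9.99 × 2.591 = 25.89 ng/mL
Css,min = Css,max × e^(−kτ) = 25.89 × 0.6141 ≈ 15.9 ng/mL

15.9 ng/mL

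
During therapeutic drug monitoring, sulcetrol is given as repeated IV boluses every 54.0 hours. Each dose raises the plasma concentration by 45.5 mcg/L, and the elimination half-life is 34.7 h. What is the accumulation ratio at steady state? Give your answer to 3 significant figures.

k = ln 2 / 34.7 = 0.01998 h⁻¹
Fraction remaining after one interval: e^(−kτ) = e^(−0.01998 × 54.0) = 0.3400
R = 1 / (1 − 0.3400) = 1 / 0.6600 ≈ 1.52

1.52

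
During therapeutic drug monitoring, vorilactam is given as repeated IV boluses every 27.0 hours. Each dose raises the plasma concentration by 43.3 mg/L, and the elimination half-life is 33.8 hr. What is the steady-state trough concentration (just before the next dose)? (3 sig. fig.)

k = ln 2 / 33.8 = 0.02051 hr⁻¹
Fraction remaining after one interval: e^(−kτ) = e^(−0.02051 × 27.0) = 0.5748
R = 1 / (1 − 0.5748) = 2.352
Css,max = 43.3 × 2.352 = 101.8 mg/L
Css,min = Css,max × e^(−kτ) = 101.8 × 0.5748 ≈ 58.5 mg/L

58.5 mg/L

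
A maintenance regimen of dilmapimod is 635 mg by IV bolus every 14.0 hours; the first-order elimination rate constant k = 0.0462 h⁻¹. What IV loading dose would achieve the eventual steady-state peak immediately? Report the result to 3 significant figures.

1330 mg

Accumulation ratio R = 1 / (1 − e^(−kτ)) = 1 / (1 − e^(−0.04620×14.0)) = 1 / (1 − 0.5237) = 2.100
Loading dose = maintenance dose × R = 635 × 2.100 ≈ 1330 mg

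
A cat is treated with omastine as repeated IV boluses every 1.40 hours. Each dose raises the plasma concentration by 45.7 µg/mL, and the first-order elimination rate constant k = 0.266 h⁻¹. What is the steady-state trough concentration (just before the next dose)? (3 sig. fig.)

101 µg/mL

Fraction remaining after one interval: e^(−kτ) = e^(−0.2660 × 1.40) = 0.6891
R = 1 / (1 − 0.6891) = 3.216
Css,max = 45.7 × 3.216 = 147.0 µg/mL
Css,min = Css,max × e^(−kτ) = 147.0 × 0.6891 ≈ 101 µg/mL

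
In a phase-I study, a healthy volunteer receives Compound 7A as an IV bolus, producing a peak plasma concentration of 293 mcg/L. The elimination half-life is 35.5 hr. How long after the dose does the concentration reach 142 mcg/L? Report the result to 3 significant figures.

37.1 hours

k = ln 2 / 35.5 = 0.01953 hr⁻¹
C(t) = C₀ e^(−kt)  ⇒  t = ln(C₀/C) / k
t = ln(293/142) / 0.01953 = 0.7243 / 0.01953 ≈ 37.1 hours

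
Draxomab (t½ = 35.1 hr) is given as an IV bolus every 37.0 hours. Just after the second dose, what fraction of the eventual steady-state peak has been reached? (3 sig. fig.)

k = ln 2 / 35.1 = 0.01975 hr⁻¹
f_n = 1 − e^(−nkτ) = 1 − e^(−2 × 0.01975 × 37.0) = 1 − e^(−1.461) = 1 − 0.2319 ≈ 0.768

0.768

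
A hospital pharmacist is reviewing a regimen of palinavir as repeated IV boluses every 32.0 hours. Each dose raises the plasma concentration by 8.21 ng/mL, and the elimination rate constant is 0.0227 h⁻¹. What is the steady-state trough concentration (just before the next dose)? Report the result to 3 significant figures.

7.69 ng/mL

Fraction remaining after one interval: e^(−kτ) = e^(−0.02270 × 32.0) = 0.4836
R = 1 / (1 − 0.4836) = 1.937
Css,max = 8.21 × 1.937 = 15.90 ng/mL
Css,min = Css,max × e^(−kτ) = 15.90 × 0.4836 ≈ 7.69 ng/mL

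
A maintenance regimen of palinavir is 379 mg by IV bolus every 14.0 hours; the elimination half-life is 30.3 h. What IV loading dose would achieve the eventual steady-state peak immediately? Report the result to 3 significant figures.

k = ln 2 / 30.3 = 0.02288 h⁻¹
Accumulation ratio R = 1 / (1 − e^(−kτ)) = 1 / (1 − e^(−0.02288×14.0)) = 1 / (1 − 0.7260) = 3.649
Loading dose = maintenance dose × R = 379 × 3.649 ≈ 1380 mg

1380 mg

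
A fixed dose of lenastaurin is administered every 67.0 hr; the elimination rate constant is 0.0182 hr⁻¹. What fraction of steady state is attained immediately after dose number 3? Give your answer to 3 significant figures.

0.974

f_n = 1 − e^(−nkτ) = 1 − e^(−3 × 0.01820 × 67.0) = 1 − e^(−3.658) = 1 − 0.02578 ≈ 0.974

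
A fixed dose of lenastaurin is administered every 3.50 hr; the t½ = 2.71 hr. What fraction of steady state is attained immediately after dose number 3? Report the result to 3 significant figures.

k = ln 2 / 2.71 = 0.2558 hr⁻¹
f_n = 1 − e^(−nkτ) = 1 − e^(−3 × 0.2558 × 3.50) = 1 − e^(−2.686) = 1 − 0.06818 ≈ 0.932

0.932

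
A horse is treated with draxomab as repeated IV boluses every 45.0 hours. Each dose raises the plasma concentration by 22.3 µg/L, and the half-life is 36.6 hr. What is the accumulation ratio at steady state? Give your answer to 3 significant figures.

k = ln 2 / 36.6 = 0.01894 hr⁻¹
Fraction remaining after one interval: e^(−kτ) = e^(−0.01894 × 45.0) = 0.4265
R = 1 / (1 − 0.4265) = 1 / 0.5735 ≈ 1.74

1.74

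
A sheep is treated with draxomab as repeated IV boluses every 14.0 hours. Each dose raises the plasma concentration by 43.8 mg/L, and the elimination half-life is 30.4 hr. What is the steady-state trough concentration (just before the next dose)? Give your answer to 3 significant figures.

116 mg/L

k = ln 2 / 30.4 = 0.02280 hr⁻¹
Fraction remaining after one interval: e^(−kτ) = e^(−0.02280 × 14.0) = 0.7267
R = 1 / (1 − 0.7267) = 3.659
Css,max = 43.8 × 3.659 = 160.3 mg/L
Css,min = Css,max × e^(−kτ) = 160.3 × 0.7267 ≈ 116 mg/L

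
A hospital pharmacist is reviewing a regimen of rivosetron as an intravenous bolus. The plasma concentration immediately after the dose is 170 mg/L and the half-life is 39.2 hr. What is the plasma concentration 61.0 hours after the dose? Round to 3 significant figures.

k = ln 2 / 39.2 = 0.01768 hr⁻¹
61.0 hr is 1.556 half-lives, so C = 170 × (1/2)^1.556 = 170 × 0.3401 ≈ 57.8 mg/L

57.8 mg/L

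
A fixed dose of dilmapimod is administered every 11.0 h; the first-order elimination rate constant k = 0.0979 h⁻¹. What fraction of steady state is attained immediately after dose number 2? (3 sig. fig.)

0.884

f_n = 1 − e^(−nkτ) = 1 − e^(−2 × 0.09790 × 11.0) = 1 − e^(−2.154) = 1 − 0.1160 ≈ 0.884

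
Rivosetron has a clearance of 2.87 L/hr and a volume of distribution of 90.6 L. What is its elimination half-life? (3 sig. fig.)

21.9 hours

k = CL / V = 2.87 / 90.6 = 0.03168 hr⁻¹
t½ = ln 2 / k = ln 2 / 0.03168 ≈ 21.9 hours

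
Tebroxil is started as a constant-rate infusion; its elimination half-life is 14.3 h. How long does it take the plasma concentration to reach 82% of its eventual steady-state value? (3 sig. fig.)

k = ln 2 / 14.3 = 0.04847 h⁻¹
f = 1 − e^(−kt)  ⇒  t = −ln(1 − f) / k
t = −ln(1 − 0.82) / 0.04847 = 1.715 / 0.04847 ≈ 35.4 hours

35.4 hours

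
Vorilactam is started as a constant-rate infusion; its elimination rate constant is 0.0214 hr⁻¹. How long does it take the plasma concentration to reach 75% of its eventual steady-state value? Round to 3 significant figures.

f = 1 − e^(−kt)  ⇒  t = −ln(1 − f) / k
t = −ln(1 − 0.75) / 0.02140 = 1.386 / 0.02140 ≈ 64.8 hours

64.8 hours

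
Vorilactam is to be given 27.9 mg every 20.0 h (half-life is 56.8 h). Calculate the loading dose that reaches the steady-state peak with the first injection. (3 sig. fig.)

k = ln 2 / 56.8 = 0.01220 h⁻¹
Accumulation ratio R = 1 / (1 − e^(−kτ)) = 1 / (1 − e^(−0.01220×20.0)) = 1 / (1 − 0.7834) = 4.618
Loading dose = maintenance dose × R = 27.9 × 4.618 ≈ 129 mg

129 mg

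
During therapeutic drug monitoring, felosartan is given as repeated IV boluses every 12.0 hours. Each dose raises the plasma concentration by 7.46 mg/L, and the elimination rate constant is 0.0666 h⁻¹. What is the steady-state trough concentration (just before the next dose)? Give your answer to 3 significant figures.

6.10 mg/L

Fraction remaining after one interval: e^(−kτ) = e^(−0.06660 × 12.0) = 0.4497
R = 1 / (1 − 0.4497) = 1.817
Css,max = 7.46 × 1.817 = 13.56 mg/L
Css,min = Css,max × e^(−kτ) = 13.56 × 0.4497 ≈ 6.10 mg/L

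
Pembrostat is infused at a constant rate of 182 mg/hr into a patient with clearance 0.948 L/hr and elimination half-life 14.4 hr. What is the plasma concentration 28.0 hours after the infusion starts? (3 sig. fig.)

Css = rate / CL = 182 / 0.948 = 192.0 mg/L
k = ln 2 / 14.4 = 0.04814 hr⁻¹
C(t) = Css (1 − e^(−kt)) = 192.0 × (1 − e^(−1.348)) = 192.0 × 0.7402 ≈ 142 mg/L

142 mg/L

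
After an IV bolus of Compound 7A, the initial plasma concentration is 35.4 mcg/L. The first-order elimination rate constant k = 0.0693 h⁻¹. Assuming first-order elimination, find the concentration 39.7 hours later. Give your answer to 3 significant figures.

2.26 mcg/L

C(t) = C₀ e^(−kt) = 35.4 × e^(−0.06930 × 39.7) = 35.4 × e^(−2.751) = 35.4 × 0.06385 ≈ 2.26 mcg/L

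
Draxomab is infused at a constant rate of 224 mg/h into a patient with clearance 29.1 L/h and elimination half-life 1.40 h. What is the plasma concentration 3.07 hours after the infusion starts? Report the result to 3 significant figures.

Css = rate / CL = 224 / 29.1 = 7.698 µg/mL
k = ln 2 / 1.40 = 0.4951 h⁻¹
C(t) = Css (1 − e^(−kt)) = 7.698 × (1 − e^(−1.520)) = 7.698 × 0.7813 ≈ 6.01 µg/mL

6.01 µg/mL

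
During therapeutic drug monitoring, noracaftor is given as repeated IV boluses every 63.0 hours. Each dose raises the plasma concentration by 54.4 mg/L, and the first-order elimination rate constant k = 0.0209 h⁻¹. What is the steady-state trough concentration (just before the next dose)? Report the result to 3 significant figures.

19.9 mg/L

Fraction remaining after one interval: e^(−kτ) = e^(−0.02090 × 63.0) = 0.2680
R = 1 / (1 − 0.2680) = 1.366
Css,max = 54.4 × 1.366 = 74.32 mg/L
Css,min = Css,max × e^(−kτ) = 74.32 × 0.2680 ≈ 19.9 mg/L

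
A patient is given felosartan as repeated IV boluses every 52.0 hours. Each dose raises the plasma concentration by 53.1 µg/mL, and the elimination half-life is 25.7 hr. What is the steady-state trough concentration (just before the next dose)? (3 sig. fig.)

k = ln 2 / 25.7 = 0.02697 hr⁻¹
Fraction remaining after one interval: e^(−kτ) = e^(−0.02697 × 52.0) = 0.2460
R = 1 / (1 − 0.2460) = 1.326
Css,max = 53.1 × 1.326 = 70.42 µg/mL
Css,min = Css,max × e^(−kτ) = 70.42 × 0.2460 ≈ 17.3 µg/mL

17.3 µg/mL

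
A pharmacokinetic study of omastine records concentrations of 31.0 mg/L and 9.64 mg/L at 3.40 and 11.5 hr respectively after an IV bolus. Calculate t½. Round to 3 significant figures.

k = ln(C₁/C₂) / (t₂ − t₁) = ln(31.0/9.64) / (11.5 − 3.40)
  = 1.168 / 8.100 = 0.1442 hr⁻¹
t½ = ln 2 / k = ln 2 / 0.1442 ≈ 4.81 hours

4.81 hours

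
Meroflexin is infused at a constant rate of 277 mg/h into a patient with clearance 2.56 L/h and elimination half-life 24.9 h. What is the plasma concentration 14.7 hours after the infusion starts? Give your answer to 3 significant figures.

36.3 µg/mL

Css = rate / CL = 277 / 2.56 = 108.2 µg/mL
k = ln 2 / 24.9 = 0.02784 h⁻¹
C(t) = Css (1 − e^(−kt)) = 108.2 × (1 − e^(−0.4092)) = 108.2 × 0.3358 ≈ 36.3 µg/mL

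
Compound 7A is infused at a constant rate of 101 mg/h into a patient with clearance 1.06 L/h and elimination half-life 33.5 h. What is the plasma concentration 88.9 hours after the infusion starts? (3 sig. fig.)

80.1 µg/mL

Css = rate / CL = 101 / 1.06 = 95.28 µg/mL
k = ln 2 / 33.5 = 0.02069 h⁻¹
C(t) = Css (1 − e^(−kt)) = 95.28 × (1 − e^(−1.839)) = 95.28 × 0.8411 ≈ 80.1 µg/mL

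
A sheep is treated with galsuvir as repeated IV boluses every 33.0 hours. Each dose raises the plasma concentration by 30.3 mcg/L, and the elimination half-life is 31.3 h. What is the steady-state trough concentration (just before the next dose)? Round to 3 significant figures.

28.1 mcg/L

k = ln 2 / 31.3 = 0.02215 h⁻¹
Fraction remaining after one interval: e^(−kτ) = e^(−0.02215 × 33.0) = 0.4815
R = 1 / (1 − 0.4815) = 1.929
Css,max = 30.3 × 1.929 = 58.44 mcg/L
Css,min = Css,max × e^(−kτ) = 58.44 × 0.4815 ≈ 28.1 mcg/L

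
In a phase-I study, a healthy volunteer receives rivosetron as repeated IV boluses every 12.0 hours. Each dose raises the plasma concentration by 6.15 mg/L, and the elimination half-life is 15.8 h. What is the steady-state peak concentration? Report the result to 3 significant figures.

k = ln 2 / 15.8 = 0.04387 h⁻¹
Fraction remaining after one interval: e^(−kτ) = e^(−0.04387 × 12.0) = 0.5907
R = 1 / (1 − 0.5907) = 2.443
Css,max = 6.15 × 2.443 ≈ 15.0 mg/L

15.0 mg/L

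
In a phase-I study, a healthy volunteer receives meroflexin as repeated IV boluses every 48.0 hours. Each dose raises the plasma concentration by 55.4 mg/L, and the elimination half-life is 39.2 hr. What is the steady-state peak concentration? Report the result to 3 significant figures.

k = ln 2 / 39.2 = 0.01768 hr⁻¹
Fraction remaining after one interval: e^(−kτ) = e^(−0.01768 × 48.0) = 0.4279
R = 1 / (1 − 0.4279) = 1.748
Css,max = 55.4 × 1.748 ≈ 96.8 mg/L

96.8 mg/L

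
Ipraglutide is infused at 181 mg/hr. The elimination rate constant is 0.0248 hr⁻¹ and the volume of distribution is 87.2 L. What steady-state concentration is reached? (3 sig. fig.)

83.7 mg/L

CL = k · V = 0.0248 × 87.2 = 2.163 L/hr
Css = rate / CL = 181 / 2.163 ≈ 83.7 mg/L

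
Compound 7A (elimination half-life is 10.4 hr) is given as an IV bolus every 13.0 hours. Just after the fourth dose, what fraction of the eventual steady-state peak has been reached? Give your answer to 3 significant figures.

k = ln 2 / 10.4 = 0.06665 hr⁻¹
f_n = 1 − e^(−nkτ) = 1 − e^(−4 × 0.06665 × 13.0) = 1 − e^(−3.466) = 1 − 0.03125 ≈ 0.969

0.969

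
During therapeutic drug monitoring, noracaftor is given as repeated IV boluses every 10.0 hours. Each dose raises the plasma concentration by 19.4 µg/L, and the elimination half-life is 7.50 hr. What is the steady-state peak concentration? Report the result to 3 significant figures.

32.2 µg/L

k = ln 2 / 7.50 = 0.09242 hr⁻¹
Fraction remaining after one interval: e^(−kτ) = e^(−0.09242 × 10.0) = 0.3969
R = 1 / (1 − 0.3969) = 1.658
Css,max = 19.4 × 1.658 ≈ 32.2 µg/L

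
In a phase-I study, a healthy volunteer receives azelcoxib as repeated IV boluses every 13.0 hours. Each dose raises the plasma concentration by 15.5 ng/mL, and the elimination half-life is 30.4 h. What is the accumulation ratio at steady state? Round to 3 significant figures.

3.90

k = ln 2 / 30.4 = 0.02280 h⁻¹
Fraction remaining after one interval: e^(−kτ) = e^(−0.02280 × 13.0) = 0.7435
R = 1 / (1 − 0.7435) = 1 / 0.2565 ≈ 3.90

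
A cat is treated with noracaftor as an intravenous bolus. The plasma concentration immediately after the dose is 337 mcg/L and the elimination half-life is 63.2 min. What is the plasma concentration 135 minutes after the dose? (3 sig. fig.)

76.7 mcg/L

k = ln 2 / 63.2 = 0.01097 min⁻¹
135 min is 2.136 half-lives, so C = 337 × (1/2)^2.136 = 337 × 0.2275 ≈ 76.7 mcg/L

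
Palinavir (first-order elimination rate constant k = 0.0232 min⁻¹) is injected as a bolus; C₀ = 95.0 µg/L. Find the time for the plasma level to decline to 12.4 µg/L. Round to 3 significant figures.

87.8 minutes

C(t) = C₀ e^(−kt)  ⇒  t = ln(C₀/C) / k
t = ln(95.0/12.4) / 0.02320 = 2.036 / 0.02320 ≈ 87.8 minutes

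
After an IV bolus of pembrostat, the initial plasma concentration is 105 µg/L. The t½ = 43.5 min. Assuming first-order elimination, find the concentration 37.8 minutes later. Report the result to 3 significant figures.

57.5 µg/L

k = ln 2 / 43.5 = 0.01593 min⁻¹
C(t) = C₀ e^(−kt) = 105 × e^(−0.01593 × 37.8) = 105 × e^(−0.6023) = 105 × 0.5475 ≈ 57.5 µg/L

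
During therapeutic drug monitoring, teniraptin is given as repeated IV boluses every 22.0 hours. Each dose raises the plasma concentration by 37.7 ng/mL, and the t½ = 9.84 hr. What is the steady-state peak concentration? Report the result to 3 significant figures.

47.9 ng/mL

k = ln 2 / 9.84 = 0.07044 hr⁻¹
Fraction remaining after one interval: e^(−kτ) = e^(−0.07044 × 22.0) = 0.2123
R = 1 / (1 − 0.2123) = 1.270
Css,max = 37.7 × 1.270 ≈ 47.9 ng/mL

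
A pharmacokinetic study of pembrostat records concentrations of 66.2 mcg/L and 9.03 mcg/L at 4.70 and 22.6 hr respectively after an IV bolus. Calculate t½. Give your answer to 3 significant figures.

6.23 hours

k = ln(C₁/C₂) / (t₂ − t₁) = ln(66.2/9.03) / (22.6 − 4.70)
  = 1.992 / 17.90 = 0.1113 hr⁻¹
t½ = ln 2 / k = ln 2 / 0.1113 ≈ 6.23 hours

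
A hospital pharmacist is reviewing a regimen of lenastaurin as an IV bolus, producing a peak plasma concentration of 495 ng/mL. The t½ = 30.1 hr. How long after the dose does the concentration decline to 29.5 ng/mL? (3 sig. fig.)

122 hours

k = ln 2 / 30.1 = 0.02303 hr⁻¹
C(t) = C₀ e^(−kt)  ⇒  t = ln(C₀/C) / k
t = ln(495/29.5) / 0.02303 = 2.820 / 0.02303 ≈ 122 hours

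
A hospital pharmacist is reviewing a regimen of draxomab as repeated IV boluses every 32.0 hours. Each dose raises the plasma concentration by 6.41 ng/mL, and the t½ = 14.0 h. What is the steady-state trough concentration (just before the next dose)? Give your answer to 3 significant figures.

k = ln 2 / 14.0 = 0.04951 h⁻¹
Fraction remaining after one interval: e^(−kτ) = e^(−0.04951 × 32.0) = 0.2051
R = 1 / (1 − 0.2051) = 1.258
Css,max = 6.41 × 1.258 = 8.064 ng/mL
Css,min = Css,max × e^(−kτ) = 8.064 × 0.2051 ≈ 1.65 ng/mL

1.65 ng/mL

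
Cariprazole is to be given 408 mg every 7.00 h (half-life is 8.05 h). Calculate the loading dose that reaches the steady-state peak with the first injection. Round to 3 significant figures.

901 mg

k = ln 2 / 8.05 = 0.08611 h⁻¹
Accumulation ratio R = 1 / (1 − e^(−kτ)) = 1 / (1 − e^(−0.08611×7.00)) = 1 / (1 − 0.5473) = 2.209
Loading dose = maintenance dose × R = 408 × 2.209 ≈ 901 mg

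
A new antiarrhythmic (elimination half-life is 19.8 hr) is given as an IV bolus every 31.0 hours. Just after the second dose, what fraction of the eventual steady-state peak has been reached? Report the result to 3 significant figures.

k = ln 2 / 19.8 = 0.03501 hr⁻¹
f_n = 1 − e^(−nkτ) = 1 − e^(−2 × 0.03501 × 31.0) = 1 − e^(−2.170) = 1 − 0.1141 ≈ 0.886

0.886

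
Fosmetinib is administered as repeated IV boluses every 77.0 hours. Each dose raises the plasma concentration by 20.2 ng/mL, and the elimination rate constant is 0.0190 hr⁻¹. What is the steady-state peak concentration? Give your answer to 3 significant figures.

26.3 ng/mL

Fraction remaining after one interval: e^(−kτ) = e^(−0.01900 × 77.0) = 0.2315
R = 1 / (1 − 0.2315) = 1.301
Css,max = 20.2 × 1.301 ≈ 26.3 ng/mL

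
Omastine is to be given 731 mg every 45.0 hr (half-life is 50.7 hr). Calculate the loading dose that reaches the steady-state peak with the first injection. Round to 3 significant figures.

k = ln 2 / 50.7 = 0.01367 hr⁻¹
Accumulation ratio R = 1 / (1 − e^(−kτ)) = 1 / (1 − e^(−0.01367×45.0)) = 1 / (1 − 0.5405) = 2.176
Loading dose = maintenance dose × R = 731 × 2.176 ≈ 1590 mg

1590 mg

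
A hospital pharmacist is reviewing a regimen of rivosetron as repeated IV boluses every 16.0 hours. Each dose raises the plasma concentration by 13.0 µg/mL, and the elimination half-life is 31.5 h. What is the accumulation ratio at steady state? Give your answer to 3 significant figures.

k = ln 2 / 31.5 = 0.02200 h⁻¹
Fraction remaining after one interval: e^(−kτ) = e^(−0.02200 × 16.0) = 0.7032
R = 1 / (1 − 0.7032) = 1 / 0.2968 ≈ 3.37

3.37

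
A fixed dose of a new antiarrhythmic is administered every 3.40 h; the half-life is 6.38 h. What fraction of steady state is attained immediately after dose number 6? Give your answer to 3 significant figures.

0.891

k = ln 2 / 6.38 = 0.1086 h⁻¹
f_n = 1 − e^(−nkτ) = 1 − e^(−6 × 0.1086 × 3.40) = 1 − e^(−2.216) = 1 − 0.1090 ≈ 0.891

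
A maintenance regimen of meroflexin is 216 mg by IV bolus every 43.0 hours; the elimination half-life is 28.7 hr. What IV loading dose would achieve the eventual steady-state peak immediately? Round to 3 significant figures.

k = ln 2 / 28.7 = 0.02415 hr⁻¹
Accumulation ratio R = 1 / (1 − e^(−kτ)) = 1 / (1 − e^(−0.02415×43.0)) = 1 / (1 − 0.3540) = 1.548
Loading dose = maintenance dose × R = 216 × 1.548 ≈ 334 mg

334 mg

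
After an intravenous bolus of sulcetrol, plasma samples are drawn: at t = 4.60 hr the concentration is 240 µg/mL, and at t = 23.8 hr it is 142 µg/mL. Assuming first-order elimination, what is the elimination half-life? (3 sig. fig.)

k = ln(C₁/C₂) / (t₂ − t₁) = ln(240/142) / (23.8 − 4.60)
  = 0.5248 / 19.20 = 0.02733 hr⁻¹
t½ = ln 2 / k = ln 2 / 0.02733 ≈ 25.4 hours

25.4 hours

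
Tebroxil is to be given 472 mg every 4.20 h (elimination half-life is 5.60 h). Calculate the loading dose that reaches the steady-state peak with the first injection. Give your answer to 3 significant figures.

1160 mg

k = ln 2 / 5.60 = 0.1238 h⁻¹
Accumulation ratio R = 1 / (1 − e^(−kτ)) = 1 / (1 − e^(−0.1238×4.20)) = 1 / (1 − 0.5946) = 2.467
Loading dose = maintenance dose × R = 472 × 2.467 ≈ 1160 mg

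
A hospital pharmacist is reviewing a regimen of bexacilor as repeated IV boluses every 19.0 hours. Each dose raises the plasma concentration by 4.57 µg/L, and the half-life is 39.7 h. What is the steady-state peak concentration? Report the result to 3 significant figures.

k = ln 2 / 39.7 = 0.01746 h⁻¹
Fraction remaining after one interval: e^(−kτ) = e^(−0.01746 × 19.0) = 0.7177
R = 1 / (1 − 0.7177) = 3.542
Css,max = 4.57 × 3.542 ≈ 16.2 µg/L

16.2 µg/L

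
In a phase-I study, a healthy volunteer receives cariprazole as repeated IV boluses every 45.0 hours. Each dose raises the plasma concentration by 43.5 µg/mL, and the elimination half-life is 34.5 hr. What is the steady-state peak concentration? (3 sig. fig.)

k = ln 2 / 34.5 = 0.02009 hr⁻¹
Fraction remaining after one interval: e^(−kτ) = e^(−0.02009 × 45.0) = 0.4049
R = 1 / (1 − 0.4049) = 1.680
Css,max = 43.5 × 1.680 ≈ 73.1 µg/mL

73.1 µg/mL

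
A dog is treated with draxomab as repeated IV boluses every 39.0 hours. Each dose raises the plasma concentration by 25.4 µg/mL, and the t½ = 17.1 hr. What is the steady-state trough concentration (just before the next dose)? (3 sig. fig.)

6.58 µg/mL

k = ln 2 / 17.1 = 0.04053 hr⁻¹
Fraction remaining after one interval: e^(−kτ) = e^(−0.04053 × 39.0) = 0.2058
R = 1 / (1 − 0.2058) = 1.259
Css,max = 25.4 × 1.259 = 31.98 µg/mL
Css,min = Css,max × e^(−kτ) = 31.98 × 0.2058 ≈ 6.58 µg/mL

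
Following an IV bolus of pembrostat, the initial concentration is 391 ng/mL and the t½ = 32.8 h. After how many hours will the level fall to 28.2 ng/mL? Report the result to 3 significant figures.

k = ln 2 / 32.8 = 0.02113 h⁻¹
C(t) = C₀ e^(−kt)  ⇒  t = ln(C₀/C) / k
t = ln(391/28.2) / 0.02113 = 2.629 / 0.02113 ≈ 124 hours

124 hours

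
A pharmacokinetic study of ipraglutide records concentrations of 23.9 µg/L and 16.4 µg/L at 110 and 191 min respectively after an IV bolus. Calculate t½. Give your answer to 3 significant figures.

k = ln(C₁/C₂) / (t₂ − t₁) = ln(23.9/16.4) / (191 − 110)
  = 0.3766 / 81.00 = 0.004649 min⁻¹
t½ = ln 2 / k = ln 2 / 0.004649 ≈ 149 minutes

149 minutes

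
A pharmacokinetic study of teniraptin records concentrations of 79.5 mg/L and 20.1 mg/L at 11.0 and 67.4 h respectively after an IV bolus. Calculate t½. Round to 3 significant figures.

28.4 hours

k = ln(C₁/C₂) / (t₂ − t₁) = ln(79.5/20.1) / (67.4 − 11.0)
  = 1.375 / 56.40 = 0.02438 h⁻¹
t½ = ln 2 / k = ln 2 / 0.02438 ≈ 28.4 hours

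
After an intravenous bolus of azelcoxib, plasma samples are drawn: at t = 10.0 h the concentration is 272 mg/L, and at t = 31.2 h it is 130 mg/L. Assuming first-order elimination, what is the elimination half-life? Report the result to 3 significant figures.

k = ln(C₁/C₂) / (t₂ − t₁) = ln(272/130) / (31.2 − 10.0)
  = 0.7383 / 21.20 = 0.03482 h⁻¹
t½ = ln 2 / k = ln 2 / 0.03482 ≈ 19.9 hours

19.9 hours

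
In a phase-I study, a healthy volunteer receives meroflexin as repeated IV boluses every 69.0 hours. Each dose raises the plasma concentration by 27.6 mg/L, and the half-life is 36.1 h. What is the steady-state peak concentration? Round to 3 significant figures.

37.6 mg/L

k = ln 2 / 36.1 = 0.01920 h⁻¹
Fraction remaining after one interval: e^(−kτ) = e^(−0.01920 × 69.0) = 0.2658
R = 1 / (1 − 0.2658) = 1.362
Css,max = 27.6 × 1.362 ≈ 37.6 mg/L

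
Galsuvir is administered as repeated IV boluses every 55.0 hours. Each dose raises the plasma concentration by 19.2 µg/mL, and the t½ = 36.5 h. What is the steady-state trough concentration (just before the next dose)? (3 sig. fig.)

10.4 µg/mL

k = ln 2 / 36.5 = 0.01899 h⁻¹
Fraction remaining after one interval: e^(−kτ) = e^(−0.01899 × 55.0) = 0.3519
R = 1 / (1 − 0.3519) = 1.543
Css,max = 19.2 × 1.543 = 29.62 µg/mL
Css,min = Css,max × e^(−kτ) = 29.62 × 0.3519 ≈ 10.4 µg/mL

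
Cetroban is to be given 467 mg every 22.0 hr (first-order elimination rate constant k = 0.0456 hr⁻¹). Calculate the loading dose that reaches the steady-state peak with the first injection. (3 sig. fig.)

737 mg

Accumulation ratio R = 1 / (1 − e^(−kτ)) = 1 / (1 − e^(−0.04560×22.0)) = 1 / (1 − 0.3667) = 1.579
Loading dose = maintenance dose × R = 467 × 1.579 ≈ 737 mg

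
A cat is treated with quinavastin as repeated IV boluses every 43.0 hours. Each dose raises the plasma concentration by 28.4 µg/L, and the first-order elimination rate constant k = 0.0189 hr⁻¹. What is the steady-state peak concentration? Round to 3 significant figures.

51.0 µg/L

Fraction remaining after one interval: e^(−kτ) = e^(−0.01890 × 43.0) = 0.4437
R = 1 / (1 − 0.4437) = 1.797
Css,max = 28.4 × 1.797 ≈ 51.0 µg/L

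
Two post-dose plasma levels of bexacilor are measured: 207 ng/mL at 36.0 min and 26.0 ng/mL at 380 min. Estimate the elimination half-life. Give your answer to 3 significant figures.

115 minutes

k = ln(C₁/C₂) / (t₂ − t₁) = ln(207/26.0) / (380 − 36.0)
  = 2.075 / 344.0 = 0.006031 min⁻¹
t½ = ln 2 / k = ln 2 / 0.006031 ≈ 115 minutes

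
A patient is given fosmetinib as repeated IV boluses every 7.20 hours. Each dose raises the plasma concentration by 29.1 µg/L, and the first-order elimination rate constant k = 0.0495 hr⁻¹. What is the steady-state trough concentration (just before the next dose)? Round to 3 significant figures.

Fraction remaining after one interval: e^(−kτ) = e^(−0.04950 × 7.20) = 0.7002
R = 1 / (1 − 0.7002) = 3.335
Css,max = 29.1 × 3.335 = 97.06 µg/L
Css,min = Css,max × e^(−kτ) = 97.06 × 0.7002 ≈ 68.0 µg/L

68.0 µg/L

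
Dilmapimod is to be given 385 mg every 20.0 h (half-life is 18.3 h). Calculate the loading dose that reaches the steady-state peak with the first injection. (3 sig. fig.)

k = ln 2 / 18.3 = 0.03788 h⁻¹
Accumulation ratio R = 1 / (1 − e^(−kτ)) = 1 / (1 − e^(−0.03788×20.0)) = 1 / (1 − 0.4688) = 1.883
Loading dose = maintenance dose × R = 385 × 1.883 ≈ 725 mg

725 mg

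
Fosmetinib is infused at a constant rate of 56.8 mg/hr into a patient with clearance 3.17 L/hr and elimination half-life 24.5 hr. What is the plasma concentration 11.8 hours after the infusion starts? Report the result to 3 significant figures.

5.09 µg/mL

Css = rate / CL = 56.8 / 3.17 = 17.92 µg/mL
k = ln 2 / 24.5 = 0.02829 hr⁻¹
C(t) = Css (1 − e^(−kt)) = 17.92 × (1 − e^(−0.3338)) = 17.92 × 0.2838 ≈ 5.09 µg/mL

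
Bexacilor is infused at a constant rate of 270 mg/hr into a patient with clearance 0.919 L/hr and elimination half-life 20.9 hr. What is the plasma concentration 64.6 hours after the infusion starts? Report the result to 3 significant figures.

Css = rate / CL = 270 / 0.919 = 293.8 mg/L
k = ln 2 / 20.9 = 0.03316 hr⁻¹
C(t) = Css (1 − e^(−kt)) = 293.8 × (1 − e^(−2.142)) = 293.8 × 0.8826 ≈ 259 mg/L

259 mg/L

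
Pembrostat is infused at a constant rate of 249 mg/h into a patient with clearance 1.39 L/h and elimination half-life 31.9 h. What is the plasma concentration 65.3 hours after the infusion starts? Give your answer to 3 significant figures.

136 mg/L

Css = rate / CL = 249 / 1.39 = 179.1 mg/L
k = ln 2 / 31.9 = 0.02173 h⁻¹
C(t) = Css (1 − e^(−kt)) = 179.1 × (1 − e^(−1.419)) = 179.1 × 0.7580 ≈ 136 mg/L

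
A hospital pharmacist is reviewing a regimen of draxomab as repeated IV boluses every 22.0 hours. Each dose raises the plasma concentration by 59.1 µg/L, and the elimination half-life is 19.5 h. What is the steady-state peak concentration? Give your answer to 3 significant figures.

109 µg/L

k = ln 2 / 19.5 = 0.03555 h⁻¹
Fraction remaining after one interval: e^(−kτ) = e^(−0.03555 × 22.0) = 0.4575
R = 1 / (1 − 0.4575) = 1.843
Css,max = 59.1 × 1.843 ≈ 109 µg/L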